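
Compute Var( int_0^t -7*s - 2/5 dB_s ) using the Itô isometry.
Var = t*(1225*t^2 + 210*t + 12)/75

The Itô integral of a deterministic integrand f(s) has mean 0 because each increment f(s) * (B_{s+ds} - B_s) has mean 0. By the Itô isometry:
  Var( int_0^t f(s) dB_s ) = E[ (int_0^t f(s) dB_s)^2 ] = int_0^t f(s)^2 ds.
Here f(s) = -7*s - 2/5, so f(s)^2 = (35*s + 2)^2/25. Integrate:
  int_0^t ((35*s + 2)^2/25) ds = t*(1225*t^2 + 210*t + 12)/75.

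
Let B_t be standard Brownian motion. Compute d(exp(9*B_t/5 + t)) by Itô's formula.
d(exp(9*B_t/5 + t)) = (131*exp(9*B_t/5 + t)/50) dt + (9*exp(9*B_t/5 + t)/5) dB_t

Itô's formula for f(t, x): d f(t, B_t) = (f_t + (1/2) f_xx) dt + f_x dB_t. Compute partials of f(t, x) = exp(t + 9*x/5):
  f_t(t,x)  = exp(t + 9*x/5)
  f_x(t,x)  = 9*exp(t + 9*x/5)/5
  f_xx(t,x) = 81*exp(t + 9*x/5)/25
Assemble drift = f_t + (1/2) f_xx = 131*exp(t + 9*x/5)/50 and diffusion = f_x = 9*exp(t + 9*x/5)/5. Substituting x = B_t:
  d(exp(9*B_t/5 + t)) = (131*exp(9*B_t/5 + t)/50) dt + (9*exp(9*B_t/5 + t)/5) dB_t.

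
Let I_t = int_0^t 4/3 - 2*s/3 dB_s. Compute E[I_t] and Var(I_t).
E[I_t] = 0; Var(I_t) = 4*t*(t^2 - 6*t + 12)/27

The Itô integral of a deterministic integrand f(s) has mean 0 because each increment f(s) * (B_{s+ds} - B_s) has mean 0. By the Itô isometry:
  Var( int_0^t f(s) dB_s ) = E[ (int_0^t f(s) dB_s)^2 ] = int_0^t f(s)^2 ds.
Here f(s) = 4/3 - 2*s/3, so f(s)^2 = 4*(s - 2)^2/9. Integrate:
  int_0^t (4*(s - 2)^2/9) ds = 4*t*(t^2 - 6*t + 12)/27.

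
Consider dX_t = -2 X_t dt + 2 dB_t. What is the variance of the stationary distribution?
lim Var(X_t) = 1

The OU SDE dX = -theta X dt + sigma dB admits the integrating factor exp(theta t): d(exp(theta t) X_t) = sigma exp(theta t) dB_t. Integrating from 0 to t gives X_t = x_0 * exp(-theta t) + sigma * int_0^t exp(-theta (t-s)) dB_s for any initial x_0. The Itô integral has variance (by the Itô isometry) sigma^2 * int_0^t exp(-2 theta (t - s)) ds = sigma^2 * (1 - exp(-2 theta t)) / (2 theta), independent of x_0.
With theta = 2, sigma = 2:
  Var(X_t) = (2)^2 * (1 - exp(-2*2 t)) / (2 * 2) = 1 - exp(-4*t).
As t -> infinity, exp(-2*2 t) -> 0, so the stationary variance is sigma^2 / (2 theta) = 1.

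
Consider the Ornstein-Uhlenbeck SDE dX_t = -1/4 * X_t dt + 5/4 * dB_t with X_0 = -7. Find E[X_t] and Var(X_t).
E[X_t] = -7*exp(-t/4); Var(X_t) = 25/8 - 25*exp(-t/2)/8

The OU SDE dX = -theta X dt + sigma dB admits the integrating factor exp(theta t): d(exp(theta t) X_t) = sigma exp(theta t) dB_t. Integrating from 0 to t:
  X_t = x_0 * exp(-theta t) + sigma * int_0^t exp(-theta (t-s)) dB_s.
The Itô integral has mean 0 and (by the Itô isometry) variance sigma^2 * int_0^t exp(-2 theta (t - s)) ds = sigma^2 * (1 - exp(-2 theta t)) / (2 theta).
With theta = 1/4, sigma = 5/4, x_0 = -7:
  E[X_t] = -7 * exp(-1/4 t) = -7*exp(-t/4)
  Var(X_t) = (5/4)^2 * (1 - exp(-2*1/4 t)) / (2 * 1/4) = 25/8 - 25*exp(-t/2)/8.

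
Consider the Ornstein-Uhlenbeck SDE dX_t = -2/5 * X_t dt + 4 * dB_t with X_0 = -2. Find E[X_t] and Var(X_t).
E[X_t] = -2*exp(-2*t/5); Var(X_t) = 20 - 20*exp(-4*t/5)

The OU SDE dX = -theta X dt + sigma dB admits the integrating factor exp(theta t): d(exp(theta t) X_t) = sigma exp(theta t) dB_t. Integrating from 0 to t:
  X_t = x_0 * exp(-theta t) + sigma * int_0^t exp(-theta (t-s)) dB_s.
The Itô integral has mean 0 and (by the Itô isometry) variance sigma^2 * int_0^t exp(-2 theta (t - s)) ds = sigma^2 * (1 - exp(-2 theta t)) / (2 theta).
With theta = 2/5, sigma = 4, x_0 = -2:
  E[X_t] = -2 * exp(-2/5 t) = -2*exp(-2*t/5)
  Var(X_t) = (4)^2 * (1 - exp(-2*2/5 t)) / (2 * 2/5) = 20 - 20*exp(-4*t/5).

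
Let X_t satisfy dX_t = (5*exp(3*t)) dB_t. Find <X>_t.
<X>_t = 25*exp(6*t)/6 - 25/6

For an Itô process dX_t = a(t) dt + b(t) dB_t, the quadratic variation is <X>_t = int_0^t b(s)^2 ds (the drift term does not contribute). Here b(s) = 5*exp(3*s), so
  b(s)^2 = 25*exp(6*s).
Integrating from 0 to t:
  <X>_t = int_0^t (25*exp(6*s)) ds = 25*exp(6*t)/6 - 25/6.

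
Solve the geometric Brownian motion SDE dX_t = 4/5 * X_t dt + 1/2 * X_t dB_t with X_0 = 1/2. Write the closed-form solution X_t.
X_t = 1/2 * exp((27/40) * t + (1/2) * B_t)

For GBM dX = mu X dt + sigma X dB with X_0 = x_0, apply Itô to Y = log X: dY = (mu - sigma^2/2) dt + sigma dB, so Y_t = log(x_0) + (mu - sigma^2/2) t + sigma B_t and hence X_t = x_0 * exp((mu - sigma^2/2) t + sigma B_t).
With mu = 4/5, sigma = 1/2, x_0 = 1/2, this gives:
  X_t = 1/2 * exp((27/40) * t + (1/2) * B_t).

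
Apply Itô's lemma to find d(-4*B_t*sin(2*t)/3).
d(-4*B_t*sin(2*t)/3) = (-8*B_t*cos(2*t)/3) dt + (-4*sin(2*t)/3) dB_t

Itô's formula for f(t, x): d f(t, B_t) = (f_t + (1/2) f_xx) dt + f_x dB_t. Compute partials of f(t, x) = -4*x*sin(2*t)/3:
  f_t(t,x)  = -8*x*cos(2*t)/3
  f_x(t,x)  = -4*sin(2*t)/3
  f_xx(t,x) = 0
Assemble drift = f_t + (1/2) f_xx = -8*x*cos(2*t)/3 and diffusion = f_x = -4*sin(2*t)/3. Substituting x = B_t:
  d(-4*B_t*sin(2*t)/3) = (-8*B_t*cos(2*t)/3) dt + (-4*sin(2*t)/3) dB_t.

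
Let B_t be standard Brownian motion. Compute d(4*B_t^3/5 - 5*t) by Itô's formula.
d(4*B_t^3/5 - 5*t) = (12*B_t/5 - 5) dt + (12*B_t^2/5) dB_t

Itô's formula for f(t, x): d f(t, B_t) = (f_t + (1/2) f_xx) dt + f_x dB_t. Compute partials of f(t, x) = -5*t + 4*x^3/5:
  f_t(t,x)  = -5
  f_x(t,x)  = 12*x^2/5
  f_xx(t,x) = 24*x/5
Assemble drift = f_t + (1/2) f_xx = 12*x/5 - 5 and diffusion = f_x = 12*x^2/5. Substituting x = B_t:
  d(4*B_t^3/5 - 5*t) = (12*B_t/5 - 5) dt + (12*B_t^2/5) dB_t.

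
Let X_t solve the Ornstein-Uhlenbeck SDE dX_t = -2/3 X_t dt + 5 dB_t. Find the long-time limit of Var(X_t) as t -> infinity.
lim Var(X_t) = 75/4

The OU SDE dX = -theta X dt + sigma dB admits the integrating factor exp(theta t): d(exp(theta t) X_t) = sigma exp(theta t) dB_t. Integrating from 0 to t gives X_t = x_0 * exp(-theta t) + sigma * int_0^t exp(-theta (t-s)) dB_s for any initial x_0. The Itô integral has variance (by the Itô isometry) sigma^2 * int_0^t exp(-2 theta (t - s)) ds = sigma^2 * (1 - exp(-2 theta t)) / (2 theta), independent of x_0.
With theta = 2/3, sigma = 5:
  Var(X_t) = (5)^2 * (1 - exp(-2*2/3 t)) / (2 * 2/3) = 75/4 - 75*exp(-4*t/3)/4.
As t -> infinity, exp(-2*2/3 t) -> 0, so the stationary variance is sigma^2 / (2 theta) = 75/4.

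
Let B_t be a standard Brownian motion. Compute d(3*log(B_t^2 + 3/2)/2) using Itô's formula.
d(3*log(B_t^2 + 3/2)/2) = (3*(3 - 2*B_t^2)/(2*B_t^2 + 3)^2) dt + (6*B_t/(2*B_t^2 + 3)) dB_t

Itô's formula for f(B_t) gives d f(B_t) = f'(B_t) dB_t + (1/2) f''(B_t) dt. Compute derivatives of f(x) = 3*log(x^2 + 3/2)/2:
  f'(x)  = 6*x/(2*x^2 + 3)
  f''(x) = 6*(3 - 2*x^2)/(2*x^2 + 3)^2
Substitute x = B_t and multiply the f'' term by 1/2:
  drift     = (1/2) * (6*(3 - 2*x^2)/(2*x^2 + 3)^2) evaluated at B_t = 3*(3 - 2*B_t^2)/(2*B_t^2 + 3)^2
  diffusion = (6*x/(2*x^2 + 3)) evaluated at B_t = 6*B_t/(2*B_t^2 + 3)
Therefore d(3*log(B_t^2 + 3/2)/2) = (3*(3 - 2*B_t^2)/(2*B_t^2 + 3)^2) dt + (6*B_t/(2*B_t^2 + 3)) dB_t.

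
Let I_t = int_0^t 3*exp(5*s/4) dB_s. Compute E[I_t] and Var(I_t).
E[I_t] = 0; Var(I_t) = 18*exp(5*t/2)/5 - 18/5

The Itô integral of a deterministic integrand f(s) has mean 0 because each increment f(s) * (B_{s+ds} - B_s) has mean 0. By the Itô isometry:
  Var( int_0^t f(s) dB_s ) = E[ (int_0^t f(s) dB_s)^2 ] = int_0^t f(s)^2 ds.
Here f(s) = 3*exp(5*s/4), so f(s)^2 = 9*exp(5*s/2). Integrate:
  int_0^t (9*exp(5*s/2)) ds = 18*exp(5*t/2)/5 - 18/5.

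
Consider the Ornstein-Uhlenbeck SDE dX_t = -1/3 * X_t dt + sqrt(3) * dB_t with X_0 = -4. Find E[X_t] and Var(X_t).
E[X_t] = -4*exp(-t/3); Var(X_t) = 9/2 - 9*exp(-2*t/3)/2

The OU SDE dX = -theta X dt + sigma dB admits the integrating factor exp(theta t): d(exp(theta t) X_t) = sigma exp(theta t) dB_t. Integrating from 0 to t:
  X_t = x_0 * exp(-theta t) + sigma * int_0^t exp(-theta (t-s)) dB_s.
The Itô integral has mean 0 and (by the Itô isometry) variance sigma^2 * int_0^t exp(-2 theta (t - s)) ds = sigma^2 * (1 - exp(-2 theta t)) / (2 theta).
With theta = 1/3, sigma = sqrt(3), x_0 = -4:
  E[X_t] = -4 * exp(-1/3 t) = -4*exp(-t/3)
  Var(X_t) = (sqrt(3))^2 * (1 - exp(-2*1/3 t)) / (2 * 1/3) = 9/2 - 9*exp(-2*t/3)/2.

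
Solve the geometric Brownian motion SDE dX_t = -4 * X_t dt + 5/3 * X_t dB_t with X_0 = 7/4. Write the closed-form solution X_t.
X_t = 7/4 * exp((-97/18) * t + (5/3) * B_t)

For GBM dX = mu X dt + sigma X dB with X_0 = x_0, apply Itô to Y = log X: dY = (mu - sigma^2/2) dt + sigma dB, so Y_t = log(x_0) + (mu - sigma^2/2) t + sigma B_t and hence X_t = x_0 * exp((mu - sigma^2/2) t + sigma B_t).
With mu = -4, sigma = 5/3, x_0 = 7/4, this gives:
  X_t = 7/4 * exp((-97/18) * t + (5/3) * B_t).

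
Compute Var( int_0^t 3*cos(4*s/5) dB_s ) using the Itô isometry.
Var = 9*t/2 + 45*sin(4*t/5)*cos(4*t/5)/8

The Itô integral of a deterministic integrand f(s) has mean 0 because each increment f(s) * (B_{s+ds} - B_s) has mean 0. By the Itô isometry:
  Var( int_0^t f(s) dB_s ) = E[ (int_0^t f(s) dB_s)^2 ] = int_0^t f(s)^2 ds.
Here f(s) = 3*cos(4*s/5), so f(s)^2 = 9*cos(4*s/5)^2. Integrate:
  int_0^t (9*cos(4*s/5)^2) ds = 9*t/2 + 45*sin(4*t/5)*cos(4*t/5)/8.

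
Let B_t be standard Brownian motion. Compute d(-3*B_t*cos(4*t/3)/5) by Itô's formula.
d(-3*B_t*cos(4*t/3)/5) = (4*B_t*sin(4*t/3)/5) dt + (-3*cos(4*t/3)/5) dB_t

Itô's formula for f(t, x): d f(t, B_t) = (f_t + (1/2) f_xx) dt + f_x dB_t. Compute partials of f(t, x) = -3*x*cos(4*t/3)/5:
  f_t(t,x)  = 4*x*sin(4*t/3)/5
  f_x(t,x)  = -3*cos(4*t/3)/5
  f_xx(t,x) = 0
Assemble drift = f_t + (1/2) f_xx = 4*x*sin(4*t/3)/5 and diffusion = f_x = -3*cos(4*t/3)/5. Substituting x = B_t:
  d(-3*B_t*cos(4*t/3)/5) = (4*B_t*sin(4*t/3)/5) dt + (-3*cos(4*t/3)/5) dB_t.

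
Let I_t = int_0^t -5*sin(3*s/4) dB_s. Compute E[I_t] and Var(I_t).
E[I_t] = 0; Var(I_t) = 25*t/2 - 25*sin(3*t/2)/3

The Itô integral of a deterministic integrand f(s) has mean 0 because each increment f(s) * (B_{s+ds} - B_s) has mean 0. By the Itô isometry:
  Var( int_0^t f(s) dB_s ) = E[ (int_0^t f(s) dB_s)^2 ] = int_0^t f(s)^2 ds.
Here f(s) = -5*sin(3*s/4), so f(s)^2 = 25*sin(3*s/4)^2. Integrate:
  int_0^t (25*sin(3*s/4)^2) ds = 25*t/2 - 25*sin(3*t/2)/3.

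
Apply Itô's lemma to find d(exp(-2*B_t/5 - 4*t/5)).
d(exp(-2*B_t/5 - 4*t/5)) = (-18*exp(-2*B_t/5 - 4*t/5)/25) dt + (-2*exp(-2*B_t/5 - 4*t/5)/5) dB_t

Itô's formula for f(t, x): d f(t, B_t) = (f_t + (1/2) f_xx) dt + f_x dB_t. Compute partials of f(t, x) = exp(-4*t/5 - 2*x/5):
  f_t(t,x)  = -4*exp(-4*t/5 - 2*x/5)/5
  f_x(t,x)  = -2*exp(-4*t/5 - 2*x/5)/5
  f_xx(t,x) = 4*exp(-4*t/5 - 2*x/5)/25
Assemble drift = f_t + (1/2) f_xx = -18*exp(-4*t/5 - 2*x/5)/25 and diffusion = f_x = -2*exp(-4*t/5 - 2*x/5)/5. Substituting x = B_t:
  d(exp(-2*B_t/5 - 4*t/5)) = (-18*exp(-2*B_t/5 - 4*t/5)/25) dt + (-2*exp(-2*B_t/5 - 4*t/5)/5) dB_t.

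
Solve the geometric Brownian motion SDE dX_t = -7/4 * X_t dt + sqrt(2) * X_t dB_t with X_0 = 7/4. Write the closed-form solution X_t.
X_t = 7/4 * exp((-11/4) * t + (sqrt(2)) * B_t)

For GBM dX = mu X dt + sigma X dB with X_0 = x_0, apply Itô to Y = log X: dY = (mu - sigma^2/2) dt + sigma dB, so Y_t = log(x_0) + (mu - sigma^2/2) t + sigma B_t and hence X_t = x_0 * exp((mu - sigma^2/2) t + sigma B_t).
With mu = -7/4, sigma = sqrt(2), x_0 = 7/4, this gives:
  X_t = 7/4 * exp((-11/4) * t + (sqrt(2)) * B_t).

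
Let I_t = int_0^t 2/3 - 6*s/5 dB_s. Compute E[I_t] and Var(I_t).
E[I_t] = 0; Var(I_t) = 4*t*(27*t^2 - 45*t + 25)/225

The Itô integral of a deterministic integrand f(s) has mean 0 because each increment f(s) * (B_{s+ds} - B_s) has mean 0. By the Itô isometry:
  Var( int_0^t f(s) dB_s ) = E[ (int_0^t f(s) dB_s)^2 ] = int_0^t f(s)^2 ds.
Here f(s) = 2/3 - 6*s/5, so f(s)^2 = 4*(9*s - 5)^2/225. Integrate:
  int_0^t (4*(9*s - 5)^2/225) ds = 4*t*(27*t^2 - 45*t + 25)/225.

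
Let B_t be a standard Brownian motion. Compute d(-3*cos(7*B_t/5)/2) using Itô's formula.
d(-3*cos(7*B_t/5)/2) = (147*cos(7*B_t/5)/100) dt + (21*sin(7*B_t/5)/10) dB_t

Itô's formula for f(B_t) gives d f(B_t) = f'(B_t) dB_t + (1/2) f''(B_t) dt. Compute derivatives of f(x) = -3*cos(7*x/5)/2:
  f'(x)  = 21*sin(7*x/5)/10
  f''(x) = 147*cos(7*x/5)/50
Substitute x = B_t and multiply the f'' term by 1/2:
  drift     = (1/2) * (147*cos(7*x/5)/50) evaluated at B_t = 147*cos(7*B_t/5)/100
  diffusion = (21*sin(7*x/5)/10) evaluated at B_t = 21*sin(7*B_t/5)/10
Therefore d(-3*cos(7*B_t/5)/2) = (147*cos(7*B_t/5)/100) dt + (21*sin(7*B_t/5)/10) dB_t.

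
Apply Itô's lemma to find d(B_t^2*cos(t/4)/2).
d(B_t^2*cos(t/4)/2) = (-B_t^2*sin(t/4)/8 + cos(t/4)/2) dt + (B_t*cos(t/4)) dB_t

Itô's formula for f(t, x): d f(t, B_t) = (f_t + (1/2) f_xx) dt + f_x dB_t. Compute partials of f(t, x) = x^2*cos(t/4)/2:
  f_t(t,x)  = -x^2*sin(t/4)/8
  f_x(t,x)  = x*cos(t/4)
  f_xx(t,x) = cos(t/4)
Assemble drift = f_t + (1/2) f_xx = -x^2*sin(t/4)/8 + cos(t/4)/2 and diffusion = f_x = x*cos(t/4). Substituting x = B_t:
  d(B_t^2*cos(t/4)/2) = (-B_t^2*sin(t/4)/8 + cos(t/4)/2) dt + (B_t*cos(t/4)) dB_t.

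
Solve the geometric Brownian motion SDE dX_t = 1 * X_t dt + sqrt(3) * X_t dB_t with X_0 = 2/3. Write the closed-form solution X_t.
X_t = 2/3 * exp((-1/2) * t + (sqrt(3)) * B_t)

For GBM dX = mu X dt + sigma X dB with X_0 = x_0, apply Itô to Y = log X: dY = (mu - sigma^2/2) dt + sigma dB, so Y_t = log(x_0) + (mu - sigma^2/2) t + sigma B_t and hence X_t = x_0 * exp((mu - sigma^2/2) t + sigma B_t).
With mu = 1, sigma = sqrt(3), x_0 = 2/3, this gives:
  X_t = 2/3 * exp((-1/2) * t + (sqrt(3)) * B_t).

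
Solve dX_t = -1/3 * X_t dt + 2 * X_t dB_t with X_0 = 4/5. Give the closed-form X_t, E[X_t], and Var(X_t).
X_t = 4/5 * exp((-7/3) t + (2) B_t); E[X_t] = 4*exp(-t/3)/5; Var(X_t) = (16*exp(4*t) - 16)*exp(-2*t/3)/25

For GBM dX = mu X dt + sigma X dB with X_0 = x_0, apply Itô to Y = log X: dY = (mu - sigma^2/2) dt + sigma dB, so Y_t = log(x_0) + (mu - sigma^2/2) t + sigma B_t and hence X_t = x_0 * exp((mu - sigma^2/2) t + sigma B_t).
With mu = -1/3, sigma = 2, x_0 = 4/5, this gives:
  X_t = 4/5 * exp((-7/3) * t + (2) * B_t).
Since sigma*B_t ~ Normal(0, sigma^2 t), E[exp(sigma*B_t)] = exp(sigma^2 t / 2); so E[X_t] = x_0 * exp((mu - sigma^2/2) t) * exp(sigma^2 t / 2) = x_0 * exp(mu t) = 4*exp(-t/3)/5.
Var(X_t) = E[X_t^2] - (E[X_t])^2 = x_0^2 * exp(2 mu t) * (exp(sigma^2 t) - 1) = (16*exp(4*t) - 16)*exp(-2*t/3)/25.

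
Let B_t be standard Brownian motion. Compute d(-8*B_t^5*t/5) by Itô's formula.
d(-8*B_t^5*t/5) = (8*B_t^3*(-B_t^2 - 10*t)/5) dt + (-8*B_t^4*t) dB_t

Itô's formula for f(t, x): d f(t, B_t) = (f_t + (1/2) f_xx) dt + f_x dB_t. Compute partials of f(t, x) = -8*t*x^5/5:
  f_t(t,x)  = -8*x^5/5
  f_x(t,x)  = -8*t*x^4
  f_xx(t,x) = -32*t*x^3
Assemble drift = f_t + (1/2) f_xx = 8*x^3*(-10*t - x^2)/5 and diffusion = f_x = -8*t*x^4. Substituting x = B_t:
  d(-8*B_t^5*t/5) = (8*B_t^3*(-B_t^2 - 10*t)/5) dt + (-8*B_t^4*t) dB_t.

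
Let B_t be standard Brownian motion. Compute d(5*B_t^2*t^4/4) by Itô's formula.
d(5*B_t^2*t^4/4) = (5*t^3*(4*B_t^2 + t)/4) dt + (5*B_t*t^4/2) dB_t

Itô's formula for f(t, x): d f(t, B_t) = (f_t + (1/2) f_xx) dt + f_x dB_t. Compute partials of f(t, x) = 5*t^4*x^2/4:
  f_t(t,x)  = 5*t^3*x^2
  f_x(t,x)  = 5*t^4*x/2
  f_xx(t,x) = 5*t^4/2
Assemble drift = f_t + (1/2) f_xx = 5*t^3*(t + 4*x^2)/4 and diffusion = f_x = 5*t^4*x/2. Substituting x = B_t:
  d(5*B_t^2*t^4/4) = (5*t^3*(4*B_t^2 + t)/4) dt + (5*B_t*t^4/2) dB_t.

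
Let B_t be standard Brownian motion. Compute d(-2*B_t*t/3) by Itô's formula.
d(-2*B_t*t/3) = (-2*B_t/3) dt + (-2*t/3) dB_t

Itô's formula for f(t, x): d f(t, B_t) = (f_t + (1/2) f_xx) dt + f_x dB_t. Compute partials of f(t, x) = -2*t*x/3:
  f_t(t,x)  = -2*x/3
  f_x(t,x)  = -2*t/3
  f_xx(t,x) = 0
Assemble drift = f_t + (1/2) f_xx = -2*x/3 and diffusion = f_x = -2*t/3. Substituting x = B_t:
  d(-2*B_t*t/3) = (-2*B_t/3) dt + (-2*t/3) dB_t.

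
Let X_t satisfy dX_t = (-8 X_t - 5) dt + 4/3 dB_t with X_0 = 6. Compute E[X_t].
E[X_t] = -5/8 + 53*exp(-8*t)/8

Taking expectations and using E[dB_t] = 0, the mean m(t) = E[X_t] satisfies the ODE m'(t) = a m(t) + b with m(0) = x_0. With a = -8, b = -5, x_0 = 6, the solution is
  m(t) = x_0 * exp(a t) + (b/a) * (exp(a t) - 1)
       = 6 * exp((-8) t) + ((-5)/(-8)) * (exp((-8) t) - 1)
       = -5/8 + 53*exp(-8*t)/8.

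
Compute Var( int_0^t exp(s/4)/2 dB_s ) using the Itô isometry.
Var = exp(t/2)/2 - 1/2

The Itô integral of a deterministic integrand f(s) has mean 0 because each increment f(s) * (B_{s+ds} - B_s) has mean 0. By the Itô isometry:
  Var( int_0^t f(s) dB_s ) = E[ (int_0^t f(s) dB_s)^2 ] = int_0^t f(s)^2 ds.
Here f(s) = exp(s/4)/2, so f(s)^2 = exp(s/2)/4. Integrate:
  int_0^t (exp(s/2)/4) ds = exp(t/2)/2 - 1/2.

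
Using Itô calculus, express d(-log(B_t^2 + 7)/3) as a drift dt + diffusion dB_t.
d(-log(B_t^2 + 7)/3) = ((B_t^2 - 7)/(3*(B_t^2 + 7)^2)) dt + (-2*B_t/(3*B_t^2 + 21)) dB_t

Itô's formula for f(B_t) gives d f(B_t) = f'(B_t) dB_t + (1/2) f''(B_t) dt. Compute derivatives of f(x) = -log(x^2 + 7)/3:
  f'(x)  = -2*x/(3*x^2 + 21)
  f''(x) = 2*(x^2 - 7)/(3*(x^2 + 7)^2)
Substitute x = B_t and multiply the f'' term by 1/2:
  drift     = (1/2) * (2*(x^2 - 7)/(3*(x^2 + 7)^2)) evaluated at B_t = (B_t^2 - 7)/(3*(B_t^2 + 7)^2)
  diffusion = (-2*x/(3*x^2 + 21)) evaluated at B_t = -2*B_t/(3*B_t^2 + 21)
Therefore d(-log(B_t^2 + 7)/3) = ((B_t^2 - 7)/(3*(B_t^2 + 7)^2)) dt + (-2*B_t/(3*B_t^2 + 21)) dB_t.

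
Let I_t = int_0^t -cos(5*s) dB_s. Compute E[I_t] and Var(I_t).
E[I_t] = 0; Var(I_t) = t/2 + sin(10*t)/20

The Itô integral of a deterministic integrand f(s) has mean 0 because each increment f(s) * (B_{s+ds} - B_s) has mean 0. By the Itô isometry:
  Var( int_0^t f(s) dB_s ) = E[ (int_0^t f(s) dB_s)^2 ] = int_0^t f(s)^2 ds.
Here f(s) = -cos(5*s), so f(s)^2 = cos(5*s)^2. Integrate:
  int_0^t (cos(5*s)^2) ds = t/2 + sin(10*t)/20.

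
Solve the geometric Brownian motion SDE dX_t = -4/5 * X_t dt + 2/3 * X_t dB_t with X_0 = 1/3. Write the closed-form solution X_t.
X_t = 1/3 * exp((-46/45) * t + (2/3) * B_t)

For GBM dX = mu X dt + sigma X dB with X_0 = x_0, apply Itô to Y = log X: dY = (mu - sigma^2/2) dt + sigma dB, so Y_t = log(x_0) + (mu - sigma^2/2) t + sigma B_t and hence X_t = x_0 * exp((mu - sigma^2/2) t + sigma B_t).
With mu = -4/5, sigma = 2/3, x_0 = 1/3, this gives:
  X_t = 1/3 * exp((-46/45) * t + (2/3) * B_t).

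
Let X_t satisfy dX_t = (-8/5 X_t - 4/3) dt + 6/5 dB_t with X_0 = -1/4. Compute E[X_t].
E[X_t] = -5/6 + 7*exp(-8*t/5)/12

Taking expectations and using E[dB_t] = 0, the mean m(t) = E[X_t] satisfies the ODE m'(t) = a m(t) + b with m(0) = x_0. With a = -8/5, b = -4/3, x_0 = -1/4, the solution is
  m(t) = x_0 * exp(a t) + (b/a) * (exp(a t) - 1)
       = (-1/4) * exp((-8/5) t) + ((-4/3)/(-8/5)) * (exp((-8/5) t) - 1)
       = -5/6 + 7*exp(-8*t/5)/12.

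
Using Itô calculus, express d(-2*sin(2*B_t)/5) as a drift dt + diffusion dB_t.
d(-2*sin(2*B_t)/5) = (4*sin(2*B_t)/5) dt + (-4*cos(2*B_t)/5) dB_t

Itô's formula for f(B_t) gives d f(B_t) = f'(B_t) dB_t + (1/2) f''(B_t) dt. Compute derivatives of f(x) = -2*sin(2*x)/5:
  f'(x)  = -4*cos(2*x)/5
  f''(x) = 8*sin(2*x)/5
Substitute x = B_t and multiply the f'' term by 1/2:
  drift     = (1/2) * (8*sin(2*x)/5) evaluated at B_t = 4*sin(2*B_t)/5
  diffusion = (-4*cos(2*x)/5) evaluated at B_t = -4*cos(2*B_t)/5
Therefore d(-2*sin(2*B_t)/5) = (4*sin(2*B_t)/5) dt + (-4*cos(2*B_t)/5) dB_t.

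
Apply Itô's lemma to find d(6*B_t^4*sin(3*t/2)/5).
d(6*B_t^4*sin(3*t/2)/5) = (9*B_t^2*(B_t^2*cos(3*t/2) + 4*sin(3*t/2))/5) dt + (24*B_t^3*sin(3*t/2)/5) dB_t

Itô's formula for f(t, x): d f(t, B_t) = (f_t + (1/2) f_xx) dt + f_x dB_t. Compute partials of f(t, x) = 6*x^4*sin(3*t/2)/5:
  f_t(t,x)  = 9*x^4*cos(3*t/2)/5
  f_x(t,x)  = 24*x^3*sin(3*t/2)/5
  f_xx(t,x) = 72*x^2*sin(3*t/2)/5
Assemble drift = f_t + (1/2) f_xx = 9*x^2*(x^2*cos(3*t/2) + 4*sin(3*t/2))/5 and diffusion = f_x = 24*x^3*sin(3*t/2)/5. Substituting x = B_t:
  d(6*B_t^4*sin(3*t/2)/5) = (9*B_t^2*(B_t^2*cos(3*t/2) + 4*sin(3*t/2))/5) dt + (24*B_t^3*sin(3*t/2)/5) dB_t.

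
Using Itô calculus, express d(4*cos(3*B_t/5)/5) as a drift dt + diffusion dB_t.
d(4*cos(3*B_t/5)/5) = (-18*cos(3*B_t/5)/125) dt + (-12*sin(3*B_t/5)/25) dB_t

Itô's formula for f(B_t) gives d f(B_t) = f'(B_t) dB_t + (1/2) f''(B_t) dt. Compute derivatives of f(x) = 4*cos(3*x/5)/5:
  f'(x)  = -12*sin(3*x/5)/25
  f''(x) = -36*cos(3*x/5)/125
Substitute x = B_t and multiply the f'' term by 1/2:
  drift     = (1/2) * (-36*cos(3*x/5)/125) evaluated at B_t = -18*cos(3*B_t/5)/125
  diffusion = (-12*sin(3*x/5)/25) evaluated at B_t = -12*sin(3*B_t/5)/25
Therefore d(4*cos(3*B_t/5)/5) = (-18*cos(3*B_t/5)/125) dt + (-12*sin(3*B_t/5)/25) dB_t.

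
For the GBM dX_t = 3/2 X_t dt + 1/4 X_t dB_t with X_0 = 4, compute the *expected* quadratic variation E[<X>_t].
E[<X>_t] = 16*exp(49*t/16)/49 - 16/49

<X>_t = int_0^t ((1/4) * X_s)^2 ds. Taking expectation inside the integral: E[<X>_t] = (1/4)^2 * int_0^t E[X_s^2] ds. For GBM, E[X_s^2] = x_0^2 * exp((2 mu + sigma^2) s). Integrating:
  E[<X>_t] = (1/4)^2 * 4^2 * (exp((2*(3/2) + (1/4)^2) t) - 1) / (2*(3/2) + (1/4)^2)
           = (1/4)^2 * 4^2 * (exp((49/16) t) - 1) / (49/16) = 16*exp(49*t/16)/49 - 16/49.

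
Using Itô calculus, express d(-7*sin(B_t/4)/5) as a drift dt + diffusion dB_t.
d(-7*sin(B_t/4)/5) = (7*sin(B_t/4)/160) dt + (-7*cos(B_t/4)/20) dB_t

Itô's formula for f(B_t) gives d f(B_t) = f'(B_t) dB_t + (1/2) f''(B_t) dt. Compute derivatives of f(x) = -7*sin(x/4)/5:
  f'(x)  = -7*cos(x/4)/20
  f''(x) = 7*sin(x/4)/80
Substitute x = B_t and multiply the f'' term by 1/2:
  drift     = (1/2) * (7*sin(x/4)/80) evaluated at B_t = 7*sin(B_t/4)/160
  diffusion = (-7*cos(x/4)/20) evaluated at B_t = -7*cos(B_t/4)/20
Therefore d(-7*sin(B_t/4)/5) = (7*sin(B_t/4)/160) dt + (-7*cos(B_t/4)/20) dB_t.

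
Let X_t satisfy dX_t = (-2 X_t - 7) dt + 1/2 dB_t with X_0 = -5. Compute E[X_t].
E[X_t] = -7/2 - 3*exp(-2*t)/2

Taking expectations and using E[dB_t] = 0, the mean m(t) = E[X_t] satisfies the ODE m'(t) = a m(t) + b with m(0) = x_0. With a = -2, b = -7, x_0 = -5, the solution is
  m(t) = x_0 * exp(a t) + (b/a) * (exp(a t) - 1)
       = (-5) * exp((-2) t) + ((-7)/(-2)) * (exp((-2) t) - 1)
       = -7/2 - 3*exp(-2*t)/2.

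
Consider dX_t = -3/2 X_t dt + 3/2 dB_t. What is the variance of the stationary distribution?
lim Var(X_t) = 3/4

The OU SDE dX = -theta X dt + sigma dB admits the integrating factor exp(theta t): d(exp(theta t) X_t) = sigma exp(theta t) dB_t. Integrating from 0 to t gives X_t = x_0 * exp(-theta t) + sigma * int_0^t exp(-theta (t-s)) dB_s for any initial x_0. The Itô integral has variance (by the Itô isometry) sigma^2 * int_0^t exp(-2 theta (t - s)) ds = sigma^2 * (1 - exp(-2 theta t)) / (2 theta), independent of x_0.
With theta = 3/2, sigma = 3/2:
  Var(X_t) = (3/2)^2 * (1 - exp(-2*3/2 t)) / (2 * 3/2) = 3/4 - 3*exp(-3*t)/4.
As t -> infinity, exp(-2*3/2 t) -> 0, so the stationary variance is sigma^2 / (2 theta) = 3/4.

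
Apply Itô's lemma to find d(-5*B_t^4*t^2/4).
d(-5*B_t^4*t^2/4) = (5*B_t^2*t*(-B_t^2 - 3*t)/2) dt + (-5*B_t^3*t^2) dB_t

Itô's formula for f(t, x): d f(t, B_t) = (f_t + (1/2) f_xx) dt + f_x dB_t. Compute partials of f(t, x) = -5*t^2*x^4/4:
  f_t(t,x)  = -5*t*x^4/2
  f_x(t,x)  = -5*t^2*x^3
  f_xx(t,x) = -15*t^2*x^2
Assemble drift = f_t + (1/2) f_xx = 5*t*x^2*(-3*t - x^2)/2 and diffusion = f_x = -5*t^2*x^3. Substituting x = B_t:
  d(-5*B_t^4*t^2/4) = (5*B_t^2*t*(-B_t^2 - 3*t)/2) dt + (-5*B_t^3*t^2) dB_t.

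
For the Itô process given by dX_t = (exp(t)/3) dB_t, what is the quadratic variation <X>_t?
<X>_t = exp(2*t)/18 - 1/18

For an Itô process dX_t = a(t) dt + b(t) dB_t, the quadratic variation is <X>_t = int_0^t b(s)^2 ds (the drift term does not contribute). Here b(s) = exp(s)/3, so
  b(s)^2 = exp(2*s)/9.
Integrating from 0 to t:
  <X>_t = int_0^t (exp(2*s)/9) ds = exp(2*t)/18 - 1/18.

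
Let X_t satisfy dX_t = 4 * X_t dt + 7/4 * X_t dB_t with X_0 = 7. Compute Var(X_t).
Var(X_t) = 49*(exp(49*t/16) - 1)*exp(8*t)

For GBM dX = mu X dt + sigma X dB with X_0 = x_0, apply Itô to Y = log X: dY = (mu - sigma^2/2) dt + sigma dB, so Y_t = log(x_0) + (mu - sigma^2/2) t + sigma B_t and hence X_t = x_0 * exp((mu - sigma^2/2) t + sigma B_t).
With mu = 4, sigma = 7/4, x_0 = 7, this gives:
  X_t = 7 * exp((79/32) * t + (7/4) * B_t).
Since sigma*B_t ~ Normal(0, sigma^2 t), E[exp(sigma*B_t)] = exp(sigma^2 t / 2); so E[X_t] = x_0 * exp((mu - sigma^2/2) t) * exp(sigma^2 t / 2) = x_0 * exp(mu t) = 7*exp(4*t).
Var(X_t) = E[X_t^2] - (E[X_t])^2 = x_0^2 * exp(2 mu t) * (exp(sigma^2 t) - 1) = 49*(exp(49*t/16) - 1)*exp(8*t).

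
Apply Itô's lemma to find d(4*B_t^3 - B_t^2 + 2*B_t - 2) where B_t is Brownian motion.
d(4*B_t^3 - B_t^2 + 2*B_t - 2) = (12*B_t - 1) dt + (12*B_t^2 - 2*B_t + 2) dB_t

Itô's formula for f(B_t) gives d f(B_t) = f'(B_t) dB_t + (1/2) f''(B_t) dt. Compute derivatives of f(x) = 4*x^3 - x^2 + 2*x - 2:
  f'(x)  = 12*x^2 - 2*x + 2
  f''(x) = 24*x - 2
Substitute x = B_t and multiply the f'' term by 1/2:
  drift     = (1/2) * (24*x - 2) evaluated at B_t = 12*B_t - 1
  diffusion = (12*x^2 - 2*x + 2) evaluated at B_t = 12*B_t^2 - 2*B_t + 2
Therefore d(4*B_t^3 - B_t^2 + 2*B_t - 2) = (12*B_t - 1) dt + (12*B_t^2 - 2*B_t + 2) dB_t.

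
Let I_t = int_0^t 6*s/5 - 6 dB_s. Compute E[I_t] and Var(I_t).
E[I_t] = 0; Var(I_t) = 12*t*(t^2 - 15*t + 75)/25

The Itô integral of a deterministic integrand f(s) has mean 0 because each increment f(s) * (B_{s+ds} - B_s) has mean 0. By the Itô isometry:
  Var( int_0^t f(s) dB_s ) = E[ (int_0^t f(s) dB_s)^2 ] = int_0^t f(s)^2 ds.
Here f(s) = 6*s/5 - 6, so f(s)^2 = 36*(s - 5)^2/25. Integrate:
  int_0^t (36*(s - 5)^2/25) ds = 12*t*(t^2 - 15*t + 75)/25.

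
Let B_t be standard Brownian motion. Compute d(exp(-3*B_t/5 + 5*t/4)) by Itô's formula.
d(exp(-3*B_t/5 + 5*t/4)) = (143*exp(-3*B_t/5 + 5*t/4)/100) dt + (-3*exp(-3*B_t/5 + 5*t/4)/5) dB_t

Itô's formula for f(t, x): d f(t, B_t) = (f_t + (1/2) f_xx) dt + f_x dB_t. Compute partials of f(t, x) = exp(5*t/4 - 3*x/5):
  f_t(t,x)  = 5*exp(5*t/4 - 3*x/5)/4
  f_x(t,x)  = -3*exp(5*t/4 - 3*x/5)/5
  f_xx(t,x) = 9*exp(5*t/4 - 3*x/5)/25
Assemble drift = f_t + (1/2) f_xx = 143*exp(5*t/4 - 3*x/5)/100 and diffusion = f_x = -3*exp(5*t/4 - 3*x/5)/5. Substituting x = B_t:
  d(exp(-3*B_t/5 + 5*t/4)) = (143*exp(-3*B_t/5 + 5*t/4)/100) dt + (-3*exp(-3*B_t/5 + 5*t/4)/5) dB_t.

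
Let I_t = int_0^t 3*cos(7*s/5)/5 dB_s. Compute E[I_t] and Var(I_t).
E[I_t] = 0; Var(I_t) = 9*t/50 + 9*sin(14*t/5)/140

The Itô integral of a deterministic integrand f(s) has mean 0 because each increment f(s) * (B_{s+ds} - B_s) has mean 0. By the Itô isometry:
  Var( int_0^t f(s) dB_s ) = E[ (int_0^t f(s) dB_s)^2 ] = int_0^t f(s)^2 ds.
Here f(s) = 3*cos(7*s/5)/5, so f(s)^2 = 9*cos(7*s/5)^2/25. Integrate:
  int_0^t (9*cos(7*s/5)^2/25) ds = 9*t/50 + 9*sin(14*t/5)/140.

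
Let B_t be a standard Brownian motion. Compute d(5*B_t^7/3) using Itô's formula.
d(5*B_t^7/3) = (35*B_t^5) dt + (35*B_t^6/3) dB_t

Itô's formula for f(B_t) gives d f(B_t) = f'(B_t) dB_t + (1/2) f''(B_t) dt. Compute derivatives of f(x) = 5*x^7/3:
  f'(x)  = 35*x^6/3
  f''(x) = 70*x^5
Substitute x = B_t and multiply the f'' term by 1/2:
  drift     = (1/2) * (70*x^5) evaluated at B_t = 35*B_t^5
  diffusion = (35*x^6/3) evaluated at B_t = 35*B_t^6/3
Therefore d(5*B_t^7/3) = (35*B_t^5) dt + (35*B_t^6/3) dB_t.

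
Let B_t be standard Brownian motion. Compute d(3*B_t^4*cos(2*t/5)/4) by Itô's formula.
d(3*B_t^4*cos(2*t/5)/4) = (3*B_t^2*(-B_t^2*sin(2*t/5) + 15*cos(2*t/5))/10) dt + (3*B_t^3*cos(2*t/5)) dB_t

Itô's formula for f(t, x): d f(t, B_t) = (f_t + (1/2) f_xx) dt + f_x dB_t. Compute partials of f(t, x) = 3*x^4*cos(2*t/5)/4:
  f_t(t,x)  = -3*x^4*sin(2*t/5)/10
  f_x(t,x)  = 3*x^3*cos(2*t/5)
  f_xx(t,x) = 9*x^2*cos(2*t/5)
Assemble drift = f_t + (1/2) f_xx = 3*x^2*(-x^2*sin(2*t/5) + 15*cos(2*t/5))/10 and diffusion = f_x = 3*x^3*cos(2*t/5). Substituting x = B_t:
  d(3*B_t^4*cos(2*t/5)/4) = (3*B_t^2*(-B_t^2*sin(2*t/5) + 15*cos(2*t/5))/10) dt + (3*B_t^3*cos(2*t/5)) dB_t.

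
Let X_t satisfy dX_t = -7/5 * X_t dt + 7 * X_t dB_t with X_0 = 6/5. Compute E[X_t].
E[X_t] = 6*exp(-7*t/5)/5

For GBM dX = mu X dt + sigma X dB with X_0 = x_0, apply Itô to Y = log X: dY = (mu - sigma^2/2) dt + sigma dB, so Y_t = log(x_0) + (mu - sigma^2/2) t + sigma B_t and hence X_t = x_0 * exp((mu - sigma^2/2) t + sigma B_t).
With mu = -7/5, sigma = 7, x_0 = 6/5, this gives:
  X_t = 6/5 * exp((-259/10) * t + (7) * B_t).
Since sigma*B_t ~ Normal(0, sigma^2 t), E[exp(sigma*B_t)] = exp(sigma^2 t / 2); so E[X_t] = x_0 * exp((mu - sigma^2/2) t) * exp(sigma^2 t / 2) = x_0 * exp(mu t) = 6*exp(-7*t/5)/5.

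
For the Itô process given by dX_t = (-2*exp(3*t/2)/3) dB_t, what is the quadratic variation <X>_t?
<X>_t = 4*exp(3*t)/27 - 4/27

For an Itô process dX_t = a(t) dt + b(t) dB_t, the quadratic variation is <X>_t = int_0^t b(s)^2 ds (the drift term does not contribute). Here b(s) = -2*exp(3*s/2)/3, so
  b(s)^2 = 4*exp(3*s)/9.
Integrating from 0 to t:
  <X>_t = int_0^t (4*exp(3*s)/9) ds = 4*exp(3*t)/27 - 4/27.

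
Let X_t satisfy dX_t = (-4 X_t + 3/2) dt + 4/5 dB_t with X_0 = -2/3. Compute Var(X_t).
Var(X_t) = 2/25 - 2*exp(-8*t)/25

The variance V(t) = Var(X_t) satisfies V'(t) = 2 a V(t) + c^2 with V(0) = 0 (drift coefficient is linear in X, diffusion is constant). With a = -4, c = 4/5, the solution is
  V(t) = (c^2 / (2 a)) * (exp(2 a t) - 1)
       = ((4/5)^2 / (2*(-4))) * (exp((-8) t) - 1)
       = 2/25 - 2*exp(-8*t)/25.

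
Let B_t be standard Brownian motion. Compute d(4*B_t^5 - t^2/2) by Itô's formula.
d(4*B_t^5 - t^2/2) = (40*B_t^3 - t) dt + (20*B_t^4) dB_t

Itô's formula for f(t, x): d f(t, B_t) = (f_t + (1/2) f_xx) dt + f_x dB_t. Compute partials of f(t, x) = -t^2/2 + 4*x^5:
  f_t(t,x)  = -t
  f_x(t,x)  = 20*x^4
  f_xx(t,x) = 80*x^3
Assemble drift = f_t + (1/2) f_xx = -t + 40*x^3 and diffusion = f_x = 20*x^4. Substituting x = B_t:
  d(4*B_t^5 - t^2/2) = (40*B_t^3 - t) dt + (20*B_t^4) dB_t.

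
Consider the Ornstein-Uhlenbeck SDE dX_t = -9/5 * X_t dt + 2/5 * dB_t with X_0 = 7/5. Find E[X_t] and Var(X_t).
E[X_t] = 7*exp(-9*t/5)/5; Var(X_t) = 2/45 - 2*exp(-18*t/5)/45

The OU SDE dX = -theta X dt + sigma dB admits the integrating factor exp(theta t): d(exp(theta t) X_t) = sigma exp(theta t) dB_t. Integrating from 0 to t:
  X_t = x_0 * exp(-theta t) + sigma * int_0^t exp(-theta (t-s)) dB_s.
The Itô integral has mean 0 and (by the Itô isometry) variance sigma^2 * int_0^t exp(-2 theta (t - s)) ds = sigma^2 * (1 - exp(-2 theta t)) / (2 theta).
With theta = 9/5, sigma = 2/5, x_0 = 7/5:
  E[X_t] = 7/5 * exp(-9/5 t) = 7*exp(-9*t/5)/5
  Var(X_t) = (2/5)^2 * (1 - exp(-2*9/5 t)) / (2 * 9/5) = 2/45 - 2*exp(-18*t/5)/45.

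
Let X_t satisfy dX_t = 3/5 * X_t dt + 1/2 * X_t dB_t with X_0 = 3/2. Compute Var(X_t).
Var(X_t) = 9*(exp(t/4) - 1)*exp(6*t/5)/4

For GBM dX = mu X dt + sigma X dB with X_0 = x_0, apply Itô to Y = log X: dY = (mu - sigma^2/2) dt + sigma dB, so Y_t = log(x_0) + (mu - sigma^2/2) t + sigma B_t and hence X_t = x_0 * exp((mu - sigma^2/2) t + sigma B_t).
With mu = 3/5, sigma = 1/2, x_0 = 3/2, this gives:
  X_t = 3/2 * exp((19/40) * t + (1/2) * B_t).
Since sigma*B_t ~ Normal(0, sigma^2 t), E[exp(sigma*B_t)] = exp(sigma^2 t / 2); so E[X_t] = x_0 * exp((mu - sigma^2/2) t) * exp(sigma^2 t / 2) = x_0 * exp(mu t) = 3*exp(3*t/5)/2.
Var(X_t) = E[X_t^2] - (E[X_t])^2 = x_0^2 * exp(2 mu t) * (exp(sigma^2 t) - 1) = 9*(exp(t/4) - 1)*exp(6*t/5)/4.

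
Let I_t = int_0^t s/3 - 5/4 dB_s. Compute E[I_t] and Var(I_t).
E[I_t] = 0; Var(I_t) = t*(16*t^2 - 180*t + 675)/432

The Itô integral of a deterministic integrand f(s) has mean 0 because each increment f(s) * (B_{s+ds} - B_s) has mean 0. By the Itô isometry:
  Var( int_0^t f(s) dB_s ) = E[ (int_0^t f(s) dB_s)^2 ] = int_0^t f(s)^2 ds.
Here f(s) = s/3 - 5/4, so f(s)^2 = (4*s - 15)^2/144. Integrate:
  int_0^t ((4*s - 15)^2/144) ds = t*(16*t^2 - 180*t + 675)/432.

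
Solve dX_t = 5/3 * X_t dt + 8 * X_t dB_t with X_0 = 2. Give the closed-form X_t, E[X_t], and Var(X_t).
X_t = 2 * exp((-91/3) t + (8) B_t); E[X_t] = 2*exp(5*t/3); Var(X_t) = 4*(exp(64*t) - 1)*exp(10*t/3)

For GBM dX = mu X dt + sigma X dB with X_0 = x_0, apply Itô to Y = log X: dY = (mu - sigma^2/2) dt + sigma dB, so Y_t = log(x_0) + (mu - sigma^2/2) t + sigma B_t and hence X_t = x_0 * exp((mu - sigma^2/2) t + sigma B_t).
With mu = 5/3, sigma = 8, x_0 = 2, this gives:
  X_t = 2 * exp((-91/3) * t + (8) * B_t).
Since sigma*B_t ~ Normal(0, sigma^2 t), E[exp(sigma*B_t)] = exp(sigma^2 t / 2); so E[X_t] = x_0 * exp((mu - sigma^2/2) t) * exp(sigma^2 t / 2) = x_0 * exp(mu t) = 2*exp(5*t/3).
Var(X_t) = E[X_t^2] - (E[X_t])^2 = x_0^2 * exp(2 mu t) * (exp(sigma^2 t) - 1) = 4*(exp(64*t) - 1)*exp(10*t/3).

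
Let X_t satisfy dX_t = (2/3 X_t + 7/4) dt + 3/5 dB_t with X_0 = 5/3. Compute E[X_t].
E[X_t] = 103*exp(2*t/3)/24 - 21/8

Taking expectations and using E[dB_t] = 0, the mean m(t) = E[X_t] satisfies the ODE m'(t) = a m(t) + b with m(0) = x_0. With a = 2/3, b = 7/4, x_0 = 5/3, the solution is
  m(t) = x_0 * exp(a t) + (b/a) * (exp(a t) - 1)
       = (5/3) * exp((2/3) t) + ((7/4)/(2/3)) * (exp((2/3) t) - 1)
       = 103*exp(2*t/3)/24 - 21/8.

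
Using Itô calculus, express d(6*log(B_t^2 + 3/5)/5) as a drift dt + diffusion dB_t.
d(6*log(B_t^2 + 3/5)/5) = (6*(3 - 5*B_t^2)/(5*B_t^2 + 3)^2) dt + (12*B_t/(5*B_t^2 + 3)) dB_t

Itô's formula for f(B_t) gives d f(B_t) = f'(B_t) dB_t + (1/2) f''(B_t) dt. Compute derivatives of f(x) = 6*log(x^2 + 3/5)/5:
  f'(x)  = 12*x/(5*x^2 + 3)
  f''(x) = 12*(3 - 5*x^2)/(5*x^2 + 3)^2
Substitute x = B_t and multiply the f'' term by 1/2:
  drift     = (1/2) * (12*(3 - 5*x^2)/(5*x^2 + 3)^2) evaluated at B_t = 6*(3 - 5*B_t^2)/(5*B_t^2 + 3)^2
  diffusion = (12*x/(5*x^2 + 3)) evaluated at B_t = 12*B_t/(5*B_t^2 + 3)
Therefore d(6*log(B_t^2 + 3/5)/5) = (6*(3 - 5*B_t^2)/(5*B_t^2 + 3)^2) dt + (12*B_t/(5*B_t^2 + 3)) dB_t.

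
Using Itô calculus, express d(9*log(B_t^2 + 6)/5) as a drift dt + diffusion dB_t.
d(9*log(B_t^2 + 6)/5) = (9*(6 - B_t^2)/(5*(B_t^2 + 6)^2)) dt + (18*B_t/(5*(B_t^2 + 6))) dB_t

Itô's formula for f(B_t) gives d f(B_t) = f'(B_t) dB_t + (1/2) f''(B_t) dt. Compute derivatives of f(x) = 9*log(x^2 + 6)/5:
  f'(x)  = 18*x/(5*(x^2 + 6))
  f''(x) = 18*(6 - x^2)/(5*(x^2 + 6)^2)
Substitute x = B_t and multiply the f'' term by 1/2:
  drift     = (1/2) * (18*(6 - x^2)/(5*(x^2 + 6)^2)) evaluated at B_t = 9*(6 - B_t^2)/(5*(B_t^2 + 6)^2)
  diffusion = (18*x/(5*(x^2 + 6))) evaluated at B_t = 18*B_t/(5*(B_t^2 + 6))
Therefore d(9*log(B_t^2 + 6)/5) = (9*(6 - B_t^2)/(5*(B_t^2 + 6)^2)) dt + (18*B_t/(5*(B_t^2 + 6))) dB_t.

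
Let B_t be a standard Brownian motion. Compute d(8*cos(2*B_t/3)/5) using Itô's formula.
d(8*cos(2*B_t/3)/5) = (-16*cos(2*B_t/3)/45) dt + (-16*sin(2*B_t/3)/15) dB_t

Itô's formula for f(B_t) gives d f(B_t) = f'(B_t) dB_t + (1/2) f''(B_t) dt. Compute derivatives of f(x) = 8*cos(2*x/3)/5:
  f'(x)  = -16*sin(2*x/3)/15
  f''(x) = -32*cos(2*x/3)/45
Substitute x = B_t and multiply the f'' term by 1/2:
  drift     = (1/2) * (-32*cos(2*x/3)/45) evaluated at B_t = -16*cos(2*B_t/3)/45
  diffusion = (-16*sin(2*x/3)/15) evaluated at B_t = -16*sin(2*B_t/3)/15
Therefore d(8*cos(2*B_t/3)/5) = (-16*cos(2*B_t/3)/45) dt + (-16*sin(2*B_t/3)/15) dB_t.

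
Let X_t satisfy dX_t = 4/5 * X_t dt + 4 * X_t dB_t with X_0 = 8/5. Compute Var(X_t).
Var(X_t) = 64*(exp(16*t) - 1)*exp(8*t/5)/25

For GBM dX = mu X dt + sigma X dB with X_0 = x_0, apply Itô to Y = log X: dY = (mu - sigma^2/2) dt + sigma dB, so Y_t = log(x_0) + (mu - sigma^2/2) t + sigma B_t and hence X_t = x_0 * exp((mu - sigma^2/2) t + sigma B_t).
With mu = 4/5, sigma = 4, x_0 = 8/5, this gives:
  X_t = 8/5 * exp((-36/5) * t + (4) * B_t).
Since sigma*B_t ~ Normal(0, sigma^2 t), E[exp(sigma*B_t)] = exp(sigma^2 t / 2); so E[X_t] = x_0 * exp((mu - sigma^2/2) t) * exp(sigma^2 t / 2) = x_0 * exp(mu t) = 8*exp(4*t/5)/5.
Var(X_t) = E[X_t^2] - (E[X_t])^2 = x_0^2 * exp(2 mu t) * (exp(sigma^2 t) - 1) = 64*(exp(16*t) - 1)*exp(8*t/5)/25.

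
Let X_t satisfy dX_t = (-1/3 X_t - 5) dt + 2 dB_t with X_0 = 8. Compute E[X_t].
E[X_t] = -15 + 23*exp(-t/3)

Taking expectations and using E[dB_t] = 0, the mean m(t) = E[X_t] satisfies the ODE m'(t) = a m(t) + b with m(0) = x_0. With a = -1/3, b = -5, x_0 = 8, the solution is
  m(t) = x_0 * exp(a t) + (b/a) * (exp(a t) - 1)
       = 8 * exp((-1/3) t) + ((-5)/(-1/3)) * (exp((-1/3) t) - 1)
       = -15 + 23*exp(-t/3).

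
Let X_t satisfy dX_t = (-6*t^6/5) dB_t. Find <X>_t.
<X>_t = 36*t^13/325

For an Itô process dX_t = a(t) dt + b(t) dB_t, the quadratic variation is <X>_t = int_0^t b(s)^2 ds (the drift term does not contribute). Here b(s) = -6*s^6/5, so
  b(s)^2 = 36*s^12/25.
Integrating from 0 to t:
  <X>_t = int_0^t (36*s^12/25) ds = 36*t^13/325.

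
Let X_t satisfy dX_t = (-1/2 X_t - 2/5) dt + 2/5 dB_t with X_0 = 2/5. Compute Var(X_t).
Var(X_t) = 4/25 - 4*exp(-t)/25

The variance V(t) = Var(X_t) satisfies V'(t) = 2 a V(t) + c^2 with V(0) = 0 (drift coefficient is linear in X, diffusion is constant). With a = -1/2, c = 2/5, the solution is
  V(t) = (c^2 / (2 a)) * (exp(2 a t) - 1)
       = ((2/5)^2 / (2*(-1/2))) * (exp((-1) t) - 1)
       = 4/25 - 4*exp(-t)/25.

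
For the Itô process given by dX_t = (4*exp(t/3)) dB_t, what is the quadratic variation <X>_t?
<X>_t = 24*exp(2*t/3) - 24

For an Itô process dX_t = a(t) dt + b(t) dB_t, the quadratic variation is <X>_t = int_0^t b(s)^2 ds (the drift term does not contribute). Here b(s) = 4*exp(s/3), so
  b(s)^2 = 16*exp(2*s/3).
Integrating from 0 to t:
  <X>_t = int_0^t (16*exp(2*s/3)) ds = 24*exp(2*t/3) - 24.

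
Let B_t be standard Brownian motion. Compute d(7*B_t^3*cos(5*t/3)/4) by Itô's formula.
d(7*B_t^3*cos(5*t/3)/4) = (7*B_t*(-5*B_t^2*sin(5*t/3) + 9*cos(5*t/3))/12) dt + (21*B_t^2*cos(5*t/3)/4) dB_t

Itô's formula for f(t, x): d f(t, B_t) = (f_t + (1/2) f_xx) dt + f_x dB_t. Compute partials of f(t, x) = 7*x^3*cos(5*t/3)/4:
  f_t(t,x)  = -35*x^3*sin(5*t/3)/12
  f_x(t,x)  = 21*x^2*cos(5*t/3)/4
  f_xx(t,x) = 21*x*cos(5*t/3)/2
Assemble drift = f_t + (1/2) f_xx = 7*x*(-5*x^2*sin(5*t/3) + 9*cos(5*t/3))/12 and diffusion = f_x = 21*x^2*cos(5*t/3)/4. Substituting x = B_t:
  d(7*B_t^3*cos(5*t/3)/4) = (7*B_t*(-5*B_t^2*sin(5*t/3) + 9*cos(5*t/3))/12) dt + (21*B_t^2*cos(5*t/3)/4) dB_t.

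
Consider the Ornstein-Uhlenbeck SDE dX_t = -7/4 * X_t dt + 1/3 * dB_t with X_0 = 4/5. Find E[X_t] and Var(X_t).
E[X_t] = 4*exp(-7*t/4)/5; Var(X_t) = 2/63 - 2*exp(-7*t/2)/63

The OU SDE dX = -theta X dt + sigma dB admits the integrating factor exp(theta t): d(exp(theta t) X_t) = sigma exp(theta t) dB_t. Integrating from 0 to t:
  X_t = x_0 * exp(-theta t) + sigma * int_0^t exp(-theta (t-s)) dB_s.
The Itô integral has mean 0 and (by the Itô isometry) variance sigma^2 * int_0^t exp(-2 theta (t - s)) ds = sigma^2 * (1 - exp(-2 theta t)) / (2 theta).
With theta = 7/4, sigma = 1/3, x_0 = 4/5:
  E[X_t] = 4/5 * exp(-7/4 t) = 4*exp(-7*t/4)/5
  Var(X_t) = (1/3)^2 * (1 - exp(-2*7/4 t)) / (2 * 7/4) = 2/63 - 2*exp(-7*t/2)/63.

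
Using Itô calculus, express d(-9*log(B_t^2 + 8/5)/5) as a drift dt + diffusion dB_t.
d(-9*log(B_t^2 + 8/5)/5) = (9*(5*B_t^2 - 8)/(5*B_t^2 + 8)^2) dt + (-18*B_t/(5*B_t^2 + 8)) dB_t

Itô's formula for f(B_t) gives d f(B_t) = f'(B_t) dB_t + (1/2) f''(B_t) dt. Compute derivatives of f(x) = -9*log(x^2 + 8/5)/5:
  f'(x)  = -18*x/(5*x^2 + 8)
  f''(x) = 18*(5*x^2 - 8)/(5*x^2 + 8)^2
Substitute x = B_t and multiply the f'' term by 1/2:
  drift     = (1/2) * (18*(5*x^2 - 8)/(5*x^2 + 8)^2) evaluated at B_t = 9*(5*B_t^2 - 8)/(5*B_t^2 + 8)^2
  diffusion = (-18*x/(5*x^2 + 8)) evaluated at B_t = -18*B_t/(5*B_t^2 + 8)
Therefore d(-9*log(B_t^2 + 8/5)/5) = (9*(5*B_t^2 - 8)/(5*B_t^2 + 8)^2) dt + (-18*B_t/(5*B_t^2 + 8)) dB_t.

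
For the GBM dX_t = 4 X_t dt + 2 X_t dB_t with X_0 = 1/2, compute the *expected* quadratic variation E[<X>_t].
E[<X>_t] = exp(12*t)/12 - 1/12

<X>_t = int_0^t (2 * X_s)^2 ds. Taking expectation inside the integral: E[<X>_t] = 2^2 * int_0^t E[X_s^2] ds. For GBM, E[X_s^2] = x_0^2 * exp((2 mu + sigma^2) s). Integrating:
  E[<X>_t] = 2^2 * (1/2)^2 * (exp((2*4 + 2^2) t) - 1) / (2*4 + 2^2)
           = 2^2 * (1/2)^2 * (exp(12 t) - 1) / 12 = exp(12*t)/12 - 1/12.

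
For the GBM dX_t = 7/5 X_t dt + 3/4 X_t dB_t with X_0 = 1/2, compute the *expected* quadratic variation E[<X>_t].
E[<X>_t] = 45*exp(269*t/80)/1076 - 45/1076

<X>_t = int_0^t ((3/4) * X_s)^2 ds. Taking expectation inside the integral: E[<X>_t] = (3/4)^2 * int_0^t E[X_s^2] ds. For GBM, E[X_s^2] = x_0^2 * exp((2 mu + sigma^2) s). Integrating:
  E[<X>_t] = (3/4)^2 * (1/2)^2 * (exp((2*(7/5) + (3/4)^2) t) - 1) / (2*(7/5) + (3/4)^2)
           = (3/4)^2 * (1/2)^2 * (exp((269/80) t) - 1) / (269/80) = 45*exp(269*t/80)/1076 - 45/1076.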